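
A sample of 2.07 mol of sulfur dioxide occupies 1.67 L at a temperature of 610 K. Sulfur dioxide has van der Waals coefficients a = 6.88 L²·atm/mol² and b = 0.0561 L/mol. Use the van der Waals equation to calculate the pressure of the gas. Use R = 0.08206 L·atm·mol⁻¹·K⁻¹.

P = nRT/(V − nb) − a n²/V²
nRT/(V − nb) = (2.07)(0.08206)(610)/(1.67 − 2.07×0.0561) = 103.62/1.5539 = 66.684 atm
a n²/V² = (6.88)(2.07)²/(1.67)² = 10.571 atm
P = 66.684 − 10.571 = 56.11 atm

P ≈ 56.11 atm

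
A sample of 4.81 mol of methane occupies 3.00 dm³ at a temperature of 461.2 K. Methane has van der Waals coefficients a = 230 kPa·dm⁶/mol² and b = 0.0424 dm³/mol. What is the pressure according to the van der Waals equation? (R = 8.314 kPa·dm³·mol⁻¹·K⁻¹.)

P ≈ 6005 kPa

P = nRT/(V − nb) − a n²/V²
nRT/(V − nb) = (4.81)(8.314)(461.2)/(3.00 − 4.81×0.0424) = 18444/2.7961 = 6596.3 kPa
a n²/V² = (230)(4.81)²/(3.00)² = 591.26 kPa
P = 6596.3 − 591.26 = 6005 kPa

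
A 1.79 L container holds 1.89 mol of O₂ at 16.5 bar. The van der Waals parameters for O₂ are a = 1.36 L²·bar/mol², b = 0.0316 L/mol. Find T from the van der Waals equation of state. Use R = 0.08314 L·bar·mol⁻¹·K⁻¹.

T ≈ 198.4 K

T = (P + a n²/V²)(V − nb)/(nR)
P + a n²/V² = 16.5 + (1.36)(1.89)²/(1.79)² = 18.016 bar
V − nb = 1.79 − (1.89)(0.0316) = 1.7303 L
T = (18.016)(1.7303)/((1.89)(0.08314)) = 198.4 K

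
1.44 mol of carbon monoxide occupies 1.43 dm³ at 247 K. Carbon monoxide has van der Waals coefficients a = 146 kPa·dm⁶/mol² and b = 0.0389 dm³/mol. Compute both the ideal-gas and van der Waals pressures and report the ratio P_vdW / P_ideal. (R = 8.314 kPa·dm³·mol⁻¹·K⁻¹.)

P_vdW / P_ideal ≈ 0.9692

Ideal: P_ideal = nRT/V = (1.44)(8.314)(247)/1.43 = 2067.92 kPa
vdW: P = nRT/(V − nb) − a n²/V² = 2957.12/1.37398 − 302.746/2.04490 = 2152.23 − 148.049 = 2004.18 kPa
Ratio = 2004.18/2067.92 = 0.9692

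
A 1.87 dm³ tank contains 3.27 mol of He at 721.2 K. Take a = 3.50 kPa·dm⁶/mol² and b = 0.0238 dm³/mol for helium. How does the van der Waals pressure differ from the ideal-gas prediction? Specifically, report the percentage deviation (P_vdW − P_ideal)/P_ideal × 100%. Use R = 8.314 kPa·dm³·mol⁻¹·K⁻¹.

Ideal: P_ideal = nRT/V = (3.27)(8.314)(721.2)/1.87 = 10485.1 kPa
vdW: P = nRT/(V − nb) − a n²/V² = 19607.1/1.79217 − 37.4252/3.49690 = 10940.4 − 10.7024 = 10929.7 kPa
% deviation = (10929.7 − 10485.1)/10485.1 × 100% = 4.24%

4.24 %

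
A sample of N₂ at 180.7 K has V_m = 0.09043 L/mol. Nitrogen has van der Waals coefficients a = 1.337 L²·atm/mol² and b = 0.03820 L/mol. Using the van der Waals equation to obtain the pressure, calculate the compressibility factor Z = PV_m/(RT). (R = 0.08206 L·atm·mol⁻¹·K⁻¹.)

P = RT/(V_m − b) − a/V_m² = (0.08206)(180.7)/(0.09043 − 0.03820) − 1.337/(0.09043)²
  = 14.828/0.052230 − 163.50 = 283.90 − 163.50 = 120.40 atm
Z = PV_m/(RT) = (120.40)(0.09043)/((0.08206)(180.7)) = 10.888/14.828 = 0.7343

Z ≈ 0.7343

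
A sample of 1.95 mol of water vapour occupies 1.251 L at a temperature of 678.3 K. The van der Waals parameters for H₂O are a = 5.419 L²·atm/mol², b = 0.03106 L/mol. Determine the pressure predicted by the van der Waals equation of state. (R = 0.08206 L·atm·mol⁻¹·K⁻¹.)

P ≈ 78.01 atm

P = nRT/(V − nb) − a n²/V²
nRT/(V − nb) = (1.95)(0.08206)(678.3)/(1.251 − 1.95×0.03106) = 108.54/1.1904 = 91.179 atm
a n²/V² = (5.419)(1.95)²/(1.251)² = 13.167 atm
P = 91.179 − 13.167 = 78.01 atm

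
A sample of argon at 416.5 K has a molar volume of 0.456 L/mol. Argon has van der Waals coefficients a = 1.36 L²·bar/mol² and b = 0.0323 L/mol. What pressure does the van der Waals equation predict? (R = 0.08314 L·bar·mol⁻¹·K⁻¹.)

P ≈ 75.19 bar

P = RT/(V_m − b) − a/V_m²
RT/(V_m − b) = (0.08314)(416.5)/(0.456 − 0.0323) = 34.628/0.42370 = 81.728 bar
a/V_m² = 1.36/(0.456)² = 6.5405 bar
P = 81.728 − 6.5405 = 75.19 bar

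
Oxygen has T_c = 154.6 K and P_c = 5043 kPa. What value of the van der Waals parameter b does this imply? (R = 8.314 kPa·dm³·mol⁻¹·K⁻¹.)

From T_c = 8a/(27Rb) and P_c = a/(27b²): b = R T_c/(8 P_c).
b = (8.314)(154.6)/(8×5043) = 1285.3/40344 = 0.03186 dm³/mol

b ≈ 0.03186 dm³/mol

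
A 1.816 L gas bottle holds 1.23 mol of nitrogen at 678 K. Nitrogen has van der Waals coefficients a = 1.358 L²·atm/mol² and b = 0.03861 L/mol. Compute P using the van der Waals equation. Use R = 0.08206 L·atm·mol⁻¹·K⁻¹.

P ≈ 38.07 atm

P = nRT/(V − nb) − a n²/V²
nRT/(V − nb) = (1.23)(0.08206)(678)/(1.816 − 1.23×0.03861) = 68.433/1.7685 = 38.696 atm
a n²/V² = (1.358)(1.23)²/(1.816)² = 0.62299 atm
P = 38.696 − 0.62299 = 38.07 atm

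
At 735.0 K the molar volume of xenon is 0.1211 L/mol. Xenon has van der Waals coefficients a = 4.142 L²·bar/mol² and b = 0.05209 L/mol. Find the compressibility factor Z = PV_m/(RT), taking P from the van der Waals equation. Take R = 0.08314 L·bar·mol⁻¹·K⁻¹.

P = RT/(V_m − b) − a/V_m² = (0.08314)(735.0)/(0.1211 − 0.05209) − 4.142/(0.1211)²
  = 61.108/0.069010 − 282.44 = 885.49 − 282.44 = 603.05 bar
Z = PV_m/(RT) = (603.05)(0.1211)/((0.08314)(735.0)) = 73.029/61.108 = 1.195

Z ≈ 1.195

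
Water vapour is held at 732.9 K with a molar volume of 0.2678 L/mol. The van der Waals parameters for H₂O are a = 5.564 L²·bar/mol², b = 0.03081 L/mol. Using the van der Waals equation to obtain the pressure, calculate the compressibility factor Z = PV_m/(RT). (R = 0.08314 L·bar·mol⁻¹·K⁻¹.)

Z ≈ 0.7890

P = RT/(V_m − b) − a/V_m² = (0.08314)(732.9)/(0.2678 − 0.03081) − 5.564/(0.2678)²
  = 60.933/0.23699 − 77.583 = 257.11 − 77.583 = 179.53 bar
Z = PV_m/(RT) = (179.53)(0.2678)/((0.08314)(732.9)) = 48.078/60.933 = 0.7890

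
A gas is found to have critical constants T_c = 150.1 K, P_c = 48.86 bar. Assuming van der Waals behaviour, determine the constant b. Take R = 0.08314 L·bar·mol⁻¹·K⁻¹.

b ≈ 0.03193 L/mol

From T_c = 8a/(27Rb) and P_c = a/(27b²): b = R T_c/(8 P_c).
b = (0.08314)(150.1)/(8×48.86) = 12.479/390.88 = 0.03193 L/mol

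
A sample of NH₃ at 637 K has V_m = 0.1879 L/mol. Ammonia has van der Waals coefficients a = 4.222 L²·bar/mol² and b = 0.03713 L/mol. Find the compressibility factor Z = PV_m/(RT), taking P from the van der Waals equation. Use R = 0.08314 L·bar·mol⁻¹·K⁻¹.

Z ≈ 0.8220

P = RT/(V_m − b) − a/V_m² = (0.08314)(637)/(0.1879 − 0.03713) − 4.222/(0.1879)²
  = 52.960/0.15077 − 119.58 = 351.26 − 119.58 = 231.68 bar
Z = PV_m/(RT) = (231.68)(0.1879)/((0.08314)(637)) = 43.533/52.960 = 0.8220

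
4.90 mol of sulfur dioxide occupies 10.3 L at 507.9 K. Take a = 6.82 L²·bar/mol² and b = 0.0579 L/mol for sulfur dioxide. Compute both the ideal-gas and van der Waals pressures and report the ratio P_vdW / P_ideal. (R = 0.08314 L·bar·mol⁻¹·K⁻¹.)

Ideal: P_ideal = nRT/V = (4.90)(0.08314)(507.9)/10.3 = 20.0885 bar
vdW: P = nRT/(V − nb) − a n²/V² = 206.911/10.0163 − 163.748/106.090 = 20.6574 − 1.54348 = 19.1139 bar
Ratio = 19.1139/20.0885 = 0.9515

P_vdW / P_ideal ≈ 0.9515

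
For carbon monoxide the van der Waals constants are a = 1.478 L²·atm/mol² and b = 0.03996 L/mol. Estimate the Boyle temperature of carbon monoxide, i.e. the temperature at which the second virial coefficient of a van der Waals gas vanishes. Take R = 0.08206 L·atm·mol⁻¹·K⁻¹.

T_B ≈ 450.7 K

For a van der Waals gas the second virial coefficient B₂ = b − a/(RT) vanishes at T_B = a/(Rb).
T_B = 1.478/(0.08206×0.03996) = 1.478/0.0032791 = 450.7 K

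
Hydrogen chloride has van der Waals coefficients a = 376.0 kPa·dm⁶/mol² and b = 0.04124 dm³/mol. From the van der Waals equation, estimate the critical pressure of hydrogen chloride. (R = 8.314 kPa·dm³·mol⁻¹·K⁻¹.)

For a van der Waals gas, P_c = a/(27b²).
P_c = 376.0/(27×(0.04124)²) = 376.0/0.045920 = 8188 kPa

P_c ≈ 8188 kPa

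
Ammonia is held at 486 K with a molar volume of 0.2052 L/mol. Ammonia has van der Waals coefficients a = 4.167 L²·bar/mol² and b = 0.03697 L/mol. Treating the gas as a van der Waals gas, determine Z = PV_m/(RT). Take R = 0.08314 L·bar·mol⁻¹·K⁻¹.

P = RT/(V_m − b) − a/V_m² = (0.08314)(486)/(0.2052 − 0.03697) − 4.167/(0.2052)²
  = 40.406/0.16823 − 98.962 = 240.18 − 98.962 = 141.22 bar
Z = PV_m/(RT) = (141.22)(0.2052)/((0.08314)(486)) = 28.978/40.406 = 0.7172

Z ≈ 0.7172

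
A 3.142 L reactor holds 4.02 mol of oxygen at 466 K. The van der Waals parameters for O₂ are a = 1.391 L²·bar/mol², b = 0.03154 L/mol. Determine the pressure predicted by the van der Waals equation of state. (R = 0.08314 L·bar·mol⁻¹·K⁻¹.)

P ≈ 49.38 bar

P = nRT/(V − nb) − a n²/V²
nRT/(V − nb) = (4.02)(0.08314)(466)/(3.142 − 4.02×0.03154) = 155.75/3.0152 = 51.655 bar
a n²/V² = (1.391)(4.02)²/(3.142)² = 2.2770 bar
P = 51.655 − 2.2770 = 49.38 bar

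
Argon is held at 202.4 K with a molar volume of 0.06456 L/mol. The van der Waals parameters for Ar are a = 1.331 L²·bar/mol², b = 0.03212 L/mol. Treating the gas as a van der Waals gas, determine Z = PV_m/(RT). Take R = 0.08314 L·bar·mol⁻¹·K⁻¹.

P = RT/(V_m − b) − a/V_m² = (0.08314)(202.4)/(0.06456 − 0.03212) − 1.331/(0.06456)²
  = 16.828/0.032440 − 319.34 = 518.74 − 319.34 = 199.40 bar
Z = PV_m/(RT) = (199.40)(0.06456)/((0.08314)(202.4)) = 12.873/16.828 = 0.7650

Z ≈ 0.7650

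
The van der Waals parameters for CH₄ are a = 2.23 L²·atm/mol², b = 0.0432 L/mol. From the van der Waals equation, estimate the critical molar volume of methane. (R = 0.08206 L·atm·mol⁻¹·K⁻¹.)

For a van der Waals gas, V_m,c = 3b.
V_m,c = 3×0.0432 = 0.1296 L/mol

V_m,c ≈ 0.1296 L/mol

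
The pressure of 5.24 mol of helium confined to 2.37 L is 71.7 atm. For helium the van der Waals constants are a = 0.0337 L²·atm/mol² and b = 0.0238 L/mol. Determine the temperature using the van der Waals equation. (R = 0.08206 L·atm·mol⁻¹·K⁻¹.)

T = (P + a n²/V²)(V − nb)/(nR)
P + a n²/V² = 71.7 + (0.0337)(5.24)²/(2.37)² = 71.865 atm
V − nb = 2.37 − (5.24)(0.0238) = 2.2453 L
T = (71.865)(2.2453)/((5.24)(0.08206)) = 375.3 K

T ≈ 375.3 K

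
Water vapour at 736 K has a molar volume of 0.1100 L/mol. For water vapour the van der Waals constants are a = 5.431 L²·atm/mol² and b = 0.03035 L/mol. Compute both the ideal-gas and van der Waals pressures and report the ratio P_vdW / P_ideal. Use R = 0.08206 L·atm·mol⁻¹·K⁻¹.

P_vdW / P_ideal ≈ 0.5636

Ideal: P_ideal = RT/V_m = (0.08206)(736)/0.1100 = 549.056 atm
vdW: P = RT/(V_m − b) − a/V_m² = 60.3962/0.0796500 − 5.431/0.0121000 = 758.270 − 448.843 = 309.427 atm
Ratio = 309.427/549.056 = 0.5636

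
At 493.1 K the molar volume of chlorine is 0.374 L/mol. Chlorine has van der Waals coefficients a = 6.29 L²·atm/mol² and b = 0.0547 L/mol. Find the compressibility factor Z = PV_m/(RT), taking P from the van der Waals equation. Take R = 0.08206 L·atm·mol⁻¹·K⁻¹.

Z ≈ 0.7557

P = RT/(V_m − b) − a/V_m² = (0.08206)(493.1)/(0.374 − 0.0547) − 6.29/(0.374)²
  = 40.464/0.31930 − 44.968 = 126.73 − 44.968 = 81.76 atm
Z = PV_m/(RT) = (81.76)(0.374)/((0.08206)(493.1)) = 30.578/40.464 = 0.7557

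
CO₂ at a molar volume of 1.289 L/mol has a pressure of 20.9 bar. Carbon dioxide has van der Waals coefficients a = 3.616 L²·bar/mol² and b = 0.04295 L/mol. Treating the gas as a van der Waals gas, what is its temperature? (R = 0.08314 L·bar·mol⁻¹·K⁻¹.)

T ≈ 345.9 K

T = (P + a/V_m²)(V_m − b)/R
P + a/V_m² = 20.9 + 3.616/(1.289)² = 23.076 bar
V_m − b = 1.289 − 0.04295 = 1.2461 L/mol
T = (23.076)(1.2461)/0.08314 = 345.9 K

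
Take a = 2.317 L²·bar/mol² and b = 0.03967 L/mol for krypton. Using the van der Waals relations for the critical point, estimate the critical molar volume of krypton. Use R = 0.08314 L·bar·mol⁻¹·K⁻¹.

For a van der Waals gas, V_m,c = 3b.
V_m,c = 3×0.03967 = 0.1190 L/mol

V_m,c ≈ 0.1190 L/mol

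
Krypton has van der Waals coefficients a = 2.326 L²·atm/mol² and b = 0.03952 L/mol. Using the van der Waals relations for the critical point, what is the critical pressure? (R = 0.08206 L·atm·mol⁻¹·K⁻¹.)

P_c ≈ 55.16 atm

For a van der Waals gas, P_c = a/(27b²).
P_c = 2.326/(27×(0.03952)²) = 2.326/0.042169 = 55.16 atm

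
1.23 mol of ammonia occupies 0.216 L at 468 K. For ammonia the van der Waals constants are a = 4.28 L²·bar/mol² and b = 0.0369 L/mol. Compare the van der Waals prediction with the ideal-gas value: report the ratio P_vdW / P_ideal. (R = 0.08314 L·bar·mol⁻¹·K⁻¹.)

Ideal: P_ideal = nRT/V = (1.23)(0.08314)(468)/0.216 = 221.568 bar
vdW: P = nRT/(V − nb) − a n²/V² = 47.8587/0.170613 − 6.47521/0.0466560 = 280.510 − 138.786 = 141.724 bar
Ratio = 141.724/221.568 = 0.6396

P_vdW / P_ideal ≈ 0.6396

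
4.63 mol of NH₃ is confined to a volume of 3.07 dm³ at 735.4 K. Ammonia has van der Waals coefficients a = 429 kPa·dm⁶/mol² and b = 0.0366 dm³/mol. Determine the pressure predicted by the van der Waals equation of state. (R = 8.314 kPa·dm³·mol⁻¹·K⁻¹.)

P ≈ 8784 kPa

P = nRT/(V − nb) − a n²/V²
nRT/(V − nb) = (4.63)(8.314)(735.4)/(3.07 − 4.63×0.0366) = 28308/2.9005 = 9759.7 kPa
a n²/V² = (429)(4.63)²/(3.07)² = 975.76 kPa
P = 9759.7 − 975.76 = 8784 kPa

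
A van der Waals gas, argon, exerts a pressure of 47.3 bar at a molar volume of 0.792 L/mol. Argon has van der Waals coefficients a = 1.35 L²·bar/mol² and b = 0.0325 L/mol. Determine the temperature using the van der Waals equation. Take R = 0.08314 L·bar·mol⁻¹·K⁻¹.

T = (P + a/V_m²)(V_m − b)/R
P + a/V_m² = 47.3 + 1.35/(0.792)² = 49.452 bar
V_m − b = 0.792 − 0.0325 = 0.75950 L/mol
T = (49.452)(0.75950)/0.08314 = 451.8 K

T ≈ 451.8 K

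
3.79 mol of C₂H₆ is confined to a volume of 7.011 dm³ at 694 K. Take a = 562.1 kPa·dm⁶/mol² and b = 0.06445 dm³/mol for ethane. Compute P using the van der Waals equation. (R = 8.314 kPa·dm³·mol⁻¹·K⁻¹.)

P ≈ 3067 kPa

P = nRT/(V − nb) − a n²/V²
nRT/(V − nb) = (3.79)(8.314)(694)/(7.011 − 3.79×0.06445) = 21868/6.7667 = 3231.7 kPa
a n²/V² = (562.1)(3.79)²/(7.011)² = 164.26 kPa
P = 3231.7 − 164.26 = 3067 kPa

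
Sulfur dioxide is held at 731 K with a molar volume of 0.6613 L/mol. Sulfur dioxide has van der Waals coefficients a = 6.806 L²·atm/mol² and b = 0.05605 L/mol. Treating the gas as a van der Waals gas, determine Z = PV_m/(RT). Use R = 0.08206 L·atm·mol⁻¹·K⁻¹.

Z ≈ 0.9210

P = RT/(V_m − b) − a/V_m² = (0.08206)(731)/(0.6613 − 0.05605) − 6.806/(0.6613)²
  = 59.986/0.60525 − 15.563 = 99.109 − 15.563 = 83.546 atm
Z = PV_m/(RT) = (83.546)(0.6613)/((0.08206)(731)) = 55.249/59.986 = 0.9210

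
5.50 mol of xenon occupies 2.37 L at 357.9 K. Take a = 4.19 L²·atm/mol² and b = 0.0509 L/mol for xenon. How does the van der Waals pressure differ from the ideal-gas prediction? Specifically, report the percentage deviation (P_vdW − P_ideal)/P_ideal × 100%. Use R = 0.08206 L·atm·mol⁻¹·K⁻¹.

Ideal: P_ideal = nRT/V = (5.50)(0.08206)(357.9)/2.37 = 68.1565 atm
vdW: P = nRT/(V − nb) − a n²/V² = 161.531/2.09005 − 126.748/5.61690 = 77.2857 − 22.5655 = 54.7202 atm
% deviation = (54.7202 − 68.1565)/68.1565 × 100% = -19.71%

-19.71 %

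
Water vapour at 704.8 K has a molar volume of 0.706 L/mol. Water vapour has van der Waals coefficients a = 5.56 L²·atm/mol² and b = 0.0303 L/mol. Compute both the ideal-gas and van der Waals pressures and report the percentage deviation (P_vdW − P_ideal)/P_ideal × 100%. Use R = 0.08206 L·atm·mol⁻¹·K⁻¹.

-9.13 %

Ideal: P_ideal = RT/V_m = (0.08206)(704.8)/0.706 = 81.9205 atm
vdW: P = RT/(V_m − b) − a/V_m² = 57.8359/0.675700 − 5.56/0.498436 = 85.5941 − 11.1549 = 74.4392 atm
% deviation = (74.4392 − 81.9205)/81.9205 × 100% = -9.13%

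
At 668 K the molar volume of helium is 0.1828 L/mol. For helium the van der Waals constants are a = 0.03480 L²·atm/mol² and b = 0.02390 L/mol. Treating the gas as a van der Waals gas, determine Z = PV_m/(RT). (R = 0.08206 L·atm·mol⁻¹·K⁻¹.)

Z ≈ 1.147

P = RT/(V_m − b) − a/V_m² = (0.08206)(668)/(0.1828 − 0.02390) − 0.03480/(0.1828)²
  = 54.816/0.15890 − 1.0414 = 344.97 − 1.0414 = 343.93 atm
Z = PV_m/(RT) = (343.93)(0.1828)/((0.08206)(668)) = 62.870/54.816 = 1.147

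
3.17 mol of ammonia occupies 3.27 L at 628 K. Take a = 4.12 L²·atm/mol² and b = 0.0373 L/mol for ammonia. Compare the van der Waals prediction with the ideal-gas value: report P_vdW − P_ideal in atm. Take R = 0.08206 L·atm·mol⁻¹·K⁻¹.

ΔP ≈ -1.998 atm

Ideal: P_ideal = nRT/V = (3.17)(0.08206)(628)/3.27 = 49.9577 atm
vdW: P = nRT/(V − nb) − a n²/V² = 163.362/3.15176 − 41.4015/10.6929 = 51.8320 − 3.87187 = 47.9601 atm
ΔP = 47.9601 − 49.9577 = -1.998 atm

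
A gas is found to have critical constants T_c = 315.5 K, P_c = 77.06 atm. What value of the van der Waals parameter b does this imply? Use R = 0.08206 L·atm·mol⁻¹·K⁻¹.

b ≈ 0.04200 L/mol

From T_c = 8a/(27Rb) and P_c = a/(27b²): b = R T_c/(8 P_c).
b = (0.08206)(315.5)/(8×77.06) = 25.890/616.48 = 0.04200 L/mol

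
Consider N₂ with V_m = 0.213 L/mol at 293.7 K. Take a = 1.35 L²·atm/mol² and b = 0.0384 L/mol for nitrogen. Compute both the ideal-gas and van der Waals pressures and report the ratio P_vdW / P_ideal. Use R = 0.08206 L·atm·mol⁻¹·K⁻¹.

Ideal: P_ideal = RT/V_m = (0.08206)(293.7)/0.213 = 113.150 atm
vdW: P = RT/(V_m − b) − a/V_m² = 24.1010/0.174600 − 1.35/0.0453690 = 138.036 − 29.7560 = 108.280 atm
Ratio = 108.280/113.150 = 0.9570

P_vdW / P_ideal ≈ 0.9570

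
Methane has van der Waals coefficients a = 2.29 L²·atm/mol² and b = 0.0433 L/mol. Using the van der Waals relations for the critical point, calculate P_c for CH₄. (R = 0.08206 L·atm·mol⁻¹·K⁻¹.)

P_c ≈ 45.24 atm

For a van der Waals gas, P_c = a/(27b²).
P_c = 2.29/(27×(0.0433)²) = 2.29/0.050622 = 45.24 atm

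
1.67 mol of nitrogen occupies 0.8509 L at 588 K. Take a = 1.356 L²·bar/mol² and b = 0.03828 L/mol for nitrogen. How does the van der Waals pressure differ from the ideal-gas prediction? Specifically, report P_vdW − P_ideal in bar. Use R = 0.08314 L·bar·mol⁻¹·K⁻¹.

ΔP ≈ 2.57 bar

Ideal: P_ideal = nRT/V = (1.67)(0.08314)(588)/0.8509 = 95.9457 bar
vdW: P = nRT/(V − nb) − a n²/V² = 81.6402/0.786972 − 3.78175/0.724031 = 103.740 − 5.22319 = 98.517 bar
ΔP = 98.517 − 95.9457 = 2.57 bar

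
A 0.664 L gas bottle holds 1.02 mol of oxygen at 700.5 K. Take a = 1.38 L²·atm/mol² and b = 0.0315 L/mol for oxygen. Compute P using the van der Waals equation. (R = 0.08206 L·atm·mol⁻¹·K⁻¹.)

P ≈ 89.54 atm

P = nRT/(V − nb) − a n²/V²
nRT/(V − nb) = (1.02)(0.08206)(700.5)/(0.664 − 1.02×0.0315) = 58.633/0.63187 = 92.793 atm
a n²/V² = (1.38)(1.02)²/(0.664)² = 3.2564 atm
P = 92.793 − 3.2564 = 89.54 atm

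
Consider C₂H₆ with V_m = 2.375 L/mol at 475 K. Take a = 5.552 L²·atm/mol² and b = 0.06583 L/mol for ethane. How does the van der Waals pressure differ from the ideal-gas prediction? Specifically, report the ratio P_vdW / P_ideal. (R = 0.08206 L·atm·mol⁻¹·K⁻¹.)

P_vdW / P_ideal ≈ 0.9685

Ideal: P_ideal = RT/V_m = (0.08206)(475)/2.375 = 16.4120 atm
vdW: P = RT/(V_m − b) − a/V_m² = 38.9785/2.30917 − 5.552/5.64063 = 16.8799 − 0.984287 = 15.8956 atm
Ratio = 15.8956/16.4120 = 0.9685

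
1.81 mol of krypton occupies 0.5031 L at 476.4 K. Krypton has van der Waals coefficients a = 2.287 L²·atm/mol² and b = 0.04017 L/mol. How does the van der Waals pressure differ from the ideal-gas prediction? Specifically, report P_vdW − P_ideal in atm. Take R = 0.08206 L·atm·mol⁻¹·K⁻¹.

ΔP ≈ -5.84 atm

Ideal: P_ideal = nRT/V = (1.81)(0.08206)(476.4)/0.5031 = 140.646 atm
vdW: P = nRT/(V − nb) − a n²/V² = 70.7590/0.430392 − 7.49244/0.253110 = 164.406 − 29.6015 = 134.805 atm
ΔP = 134.805 − 140.646 = -5.84 atm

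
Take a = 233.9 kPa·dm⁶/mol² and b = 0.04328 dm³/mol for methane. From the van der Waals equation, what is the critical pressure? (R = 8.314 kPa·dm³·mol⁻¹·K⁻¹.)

P_c ≈ 4625 kPa

For a van der Waals gas, P_c = a/(27b²).
P_c = 233.9/(27×(0.04328)²) = 233.9/0.050575 = 4625 kPa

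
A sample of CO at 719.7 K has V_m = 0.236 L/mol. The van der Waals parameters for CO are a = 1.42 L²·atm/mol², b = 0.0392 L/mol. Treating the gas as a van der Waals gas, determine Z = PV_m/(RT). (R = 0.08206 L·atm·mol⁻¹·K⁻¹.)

P = RT/(V_m − b) − a/V_m² = (0.08206)(719.7)/(0.236 − 0.0392) − 1.42/(0.236)²
  = 59.059/0.19680 − 25.496 = 300.10 − 25.496 = 274.60 atm
Z = PV_m/(RT) = (274.60)(0.236)/((0.08206)(719.7)) = 64.806/59.059 = 1.097

Z ≈ 1.097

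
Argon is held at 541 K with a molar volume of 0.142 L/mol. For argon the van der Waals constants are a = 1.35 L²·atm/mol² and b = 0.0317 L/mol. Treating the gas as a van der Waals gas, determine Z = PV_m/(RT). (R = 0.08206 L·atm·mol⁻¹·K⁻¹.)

Z ≈ 1.073

P = RT/(V_m − b) − a/V_m² = (0.08206)(541)/(0.142 − 0.0317) − 1.35/(0.142)²
  = 44.394/0.11030 − 66.951 = 402.48 − 66.951 = 335.53 atm
Z = PV_m/(RT) = (335.53)(0.142)/((0.08206)(541)) = 47.645/44.394 = 1.073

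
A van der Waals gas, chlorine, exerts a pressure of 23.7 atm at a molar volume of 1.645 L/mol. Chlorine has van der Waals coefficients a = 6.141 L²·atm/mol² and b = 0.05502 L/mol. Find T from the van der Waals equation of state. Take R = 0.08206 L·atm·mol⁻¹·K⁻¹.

T ≈ 503.2 K

T = (P + a/V_m²)(V_m − b)/R
P + a/V_m² = 23.7 + 6.141/(1.645)² = 25.969 atm
V_m − b = 1.645 − 0.05502 = 1.5900 L/mol
T = (25.969)(1.5900)/0.08206 = 503.2 K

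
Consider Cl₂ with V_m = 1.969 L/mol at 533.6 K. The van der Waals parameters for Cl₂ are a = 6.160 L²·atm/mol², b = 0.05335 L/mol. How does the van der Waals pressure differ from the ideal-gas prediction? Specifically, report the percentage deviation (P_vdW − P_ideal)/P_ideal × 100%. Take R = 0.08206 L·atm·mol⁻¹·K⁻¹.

-4.36 %

Ideal: P_ideal = RT/V_m = (0.08206)(533.6)/1.969 = 22.2383 atm
vdW: P = RT/(V_m − b) − a/V_m² = 43.7872/1.91565 − 6.160/3.87696 = 22.8576 − 1.58887 = 21.2687 atm
% deviation = (21.2687 − 22.2383)/22.2383 × 100% = -4.36%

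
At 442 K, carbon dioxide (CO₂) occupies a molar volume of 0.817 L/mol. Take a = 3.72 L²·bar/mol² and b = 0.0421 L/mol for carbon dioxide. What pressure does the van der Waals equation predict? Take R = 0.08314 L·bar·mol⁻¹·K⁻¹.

P = RT/(V_m − b) − a/V_m²
RT/(V_m − b) = (0.08314)(442)/(0.817 − 0.0421) = 36.748/0.77490 = 47.423 bar
a/V_m² = 3.72/(0.817)² = 5.5731 bar
P = 47.423 − 5.5731 = 41.85 bar

P ≈ 41.85 bar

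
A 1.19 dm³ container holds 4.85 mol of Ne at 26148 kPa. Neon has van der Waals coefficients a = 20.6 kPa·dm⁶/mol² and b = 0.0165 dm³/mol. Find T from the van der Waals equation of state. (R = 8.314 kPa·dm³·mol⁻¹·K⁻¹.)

T ≈ 729.2 K

T = (P + a n²/V²)(V − nb)/(nR)
P + a n²/V² = 26148 + (20.6)(4.85)²/(1.19)² = 26490 kPa
V − nb = 1.19 − (4.85)(0.0165) = 1.1100 dm³
T = (26490)(1.1100)/((4.85)(8.314)) = 729.2 K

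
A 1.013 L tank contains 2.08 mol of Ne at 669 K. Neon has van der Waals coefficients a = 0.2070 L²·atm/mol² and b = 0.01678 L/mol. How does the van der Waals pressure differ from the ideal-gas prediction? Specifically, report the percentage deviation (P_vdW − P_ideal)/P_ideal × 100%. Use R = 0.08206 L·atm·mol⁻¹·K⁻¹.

2.79 %

Ideal: P_ideal = nRT/V = (2.08)(0.08206)(669)/1.013 = 112.723 atm
vdW: P = nRT/(V − nb) − a n²/V² = 114.188/0.978098 − 0.895565/1.02617 = 116.745 − 0.872726 = 115.872 atm
% deviation = (115.872 − 112.723)/112.723 × 100% = 2.79%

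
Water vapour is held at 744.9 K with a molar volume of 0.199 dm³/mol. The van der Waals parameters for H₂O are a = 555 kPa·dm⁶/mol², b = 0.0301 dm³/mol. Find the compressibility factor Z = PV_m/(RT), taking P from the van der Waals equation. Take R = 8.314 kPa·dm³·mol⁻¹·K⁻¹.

Z ≈ 0.7279

P = RT/(V_m − b) − a/V_m² = (8.314)(744.9)/(0.199 − 0.0301) − 555/(0.199)²
  = 6193.1/0.16890 − 14015 = 36667 − 14015 = 22652 kPa
Z = PV_m/(RT) = (22652)(0.199)/((8.314)(744.9)) = 4507.7/6193.1 = 0.7279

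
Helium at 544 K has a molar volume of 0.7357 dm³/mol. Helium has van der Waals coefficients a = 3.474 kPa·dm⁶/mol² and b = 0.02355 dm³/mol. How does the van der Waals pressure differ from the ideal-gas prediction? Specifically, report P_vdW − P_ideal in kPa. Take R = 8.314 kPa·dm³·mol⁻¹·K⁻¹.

Ideal: P_ideal = RT/V_m = (8.314)(544)/0.7357 = 6147.64 kPa
vdW: P = RT/(V_m − b) − a/V_m² = 4522.82/0.712150 − 3.474/0.541254 = 6350.94 − 6.41843 = 6344.52 kPa
ΔP = 6344.52 − 6147.64 = 196.9 kPa

ΔP ≈ 196.9 kPa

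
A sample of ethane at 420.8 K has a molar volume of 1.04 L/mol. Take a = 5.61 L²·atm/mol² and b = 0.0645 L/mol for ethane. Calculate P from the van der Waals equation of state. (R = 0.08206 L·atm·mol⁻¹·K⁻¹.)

P = RT/(V_m − b) − a/V_m²
RT/(V_m − b) = (0.08206)(420.8)/(1.04 − 0.0645) = 34.531/0.97550 = 35.398 atm
a/V_m² = 5.61/(1.04)² = 5.1868 atm
P = 35.398 − 5.1868 = 30.21 atm

P ≈ 30.21 atm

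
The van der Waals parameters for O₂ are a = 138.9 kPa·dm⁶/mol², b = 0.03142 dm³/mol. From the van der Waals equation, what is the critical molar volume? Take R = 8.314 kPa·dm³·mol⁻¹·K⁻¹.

V_m,c ≈ 0.09426 dm³/mol

For a van der Waals gas, V_m,c = 3b.
V_m,c = 3×0.03142 = 0.09426 dm³/mol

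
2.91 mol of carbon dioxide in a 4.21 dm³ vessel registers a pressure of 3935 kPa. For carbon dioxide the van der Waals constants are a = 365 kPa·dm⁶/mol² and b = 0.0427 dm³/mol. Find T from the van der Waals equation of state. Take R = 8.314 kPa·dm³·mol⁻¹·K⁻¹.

T ≈ 694.0 K

T = (P + a n²/V²)(V − nb)/(nR)
P + a n²/V² = 3935 + (365)(2.91)²/(4.21)² = 4109.4 kPa
V − nb = 4.21 − (2.91)(0.0427) = 4.0857 dm³
T = (4109.4)(4.0857)/((2.91)(8.314)) = 694.0 K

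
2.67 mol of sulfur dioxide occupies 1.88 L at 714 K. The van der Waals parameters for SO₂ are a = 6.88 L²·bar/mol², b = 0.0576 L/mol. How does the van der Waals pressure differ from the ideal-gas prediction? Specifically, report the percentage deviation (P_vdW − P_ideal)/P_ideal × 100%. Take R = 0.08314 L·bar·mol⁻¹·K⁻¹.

-7.55 %

Ideal: P_ideal = nRT/V = (2.67)(0.08314)(714)/1.88 = 84.3066 bar
vdW: P = nRT/(V − nb) − a n²/V² = 158.496/1.72621 − 49.0468/3.53440 = 91.8173 − 13.8770 = 77.9403 bar
% deviation = (77.9403 − 84.3066)/84.3066 × 100% = -7.55%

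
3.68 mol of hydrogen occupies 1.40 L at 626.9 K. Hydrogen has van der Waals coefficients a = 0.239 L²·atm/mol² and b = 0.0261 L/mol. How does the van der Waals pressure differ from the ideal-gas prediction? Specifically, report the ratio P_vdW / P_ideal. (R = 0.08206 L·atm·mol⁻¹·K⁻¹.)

Ideal: P_ideal = nRT/V = (3.68)(0.08206)(626.9)/1.40 = 135.223 atm
vdW: P = nRT/(V − nb) − a n²/V² = 189.312/1.30395 − 3.23663/1.96000 = 145.183 − 1.65134 = 143.532 atm
Ratio = 143.532/135.223 = 1.061

P_vdW / P_ideal ≈ 1.061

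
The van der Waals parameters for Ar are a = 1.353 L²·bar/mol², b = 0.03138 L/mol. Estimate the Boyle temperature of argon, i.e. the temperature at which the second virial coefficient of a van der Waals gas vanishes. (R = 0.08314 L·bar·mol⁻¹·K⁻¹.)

T_B ≈ 518.6 K

For a van der Waals gas the second virial coefficient B₂ = b − a/(RT) vanishes at T_B = a/(Rb).
T_B = 1.353/(0.08314×0.03138) = 1.353/0.0026089 = 518.6 K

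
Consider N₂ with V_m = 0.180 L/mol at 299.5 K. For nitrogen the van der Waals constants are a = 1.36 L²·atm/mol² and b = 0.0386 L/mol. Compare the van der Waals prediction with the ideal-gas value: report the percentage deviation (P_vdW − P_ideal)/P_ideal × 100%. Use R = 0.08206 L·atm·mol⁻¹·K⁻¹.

Ideal: P_ideal = RT/V_m = (0.08206)(299.5)/0.180 = 136.539 atm
vdW: P = RT/(V_m − b) − a/V_m² = 24.5770/0.141400 − 1.36/0.0324000 = 173.812 − 41.9753 = 131.837 atm
% deviation = (131.837 − 136.539)/136.539 × 100% = -3.44%

-3.44 %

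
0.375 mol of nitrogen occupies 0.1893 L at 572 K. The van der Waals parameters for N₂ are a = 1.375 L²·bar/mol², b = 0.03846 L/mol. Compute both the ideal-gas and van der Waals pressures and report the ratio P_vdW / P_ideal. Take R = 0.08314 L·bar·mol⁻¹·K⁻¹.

Ideal: P_ideal = nRT/V = (0.375)(0.08314)(572)/0.1893 = 94.2078 bar
vdW: P = nRT/(V − nb) − a n²/V² = 17.8335/0.174878 − 0.193359/0.0358345 = 101.977 − 5.39589 = 96.581 bar
Ratio = 96.581/94.2078 = 1.025

P_vdW / P_ideal ≈ 1.025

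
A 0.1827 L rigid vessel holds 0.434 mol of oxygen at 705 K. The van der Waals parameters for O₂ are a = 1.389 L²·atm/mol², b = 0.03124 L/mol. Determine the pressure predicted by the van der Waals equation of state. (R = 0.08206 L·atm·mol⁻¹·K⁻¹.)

P = nRT/(V − nb) − a n²/V²
nRT/(V − nb) = (0.434)(0.08206)(705)/(0.1827 − 0.434×0.03124) = 25.108/0.16914 = 148.45 atm
a n²/V² = (1.389)(0.434)²/(0.1827)² = 7.8380 atm
P = 148.45 − 7.8380 = 140.6 atm

P ≈ 140.6 atm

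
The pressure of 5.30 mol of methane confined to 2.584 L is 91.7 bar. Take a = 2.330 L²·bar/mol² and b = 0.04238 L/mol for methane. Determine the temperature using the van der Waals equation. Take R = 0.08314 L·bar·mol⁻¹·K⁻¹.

T = (P + a n²/V²)(V − nb)/(nR)
P + a n²/V² = 91.7 + (2.330)(5.30)²/(2.584)² = 101.50 bar
V − nb = 2.584 − (5.30)(0.04238) = 2.3594 L
T = (101.50)(2.3594)/((5.30)(0.08314)) = 543.5 K

T ≈ 543.5 K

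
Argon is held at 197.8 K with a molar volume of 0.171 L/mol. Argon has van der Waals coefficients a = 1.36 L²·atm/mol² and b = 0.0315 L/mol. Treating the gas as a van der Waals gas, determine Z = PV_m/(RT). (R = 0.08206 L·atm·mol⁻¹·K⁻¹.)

P = RT/(V_m − b) − a/V_m² = (0.08206)(197.8)/(0.171 − 0.0315) − 1.36/(0.171)²
  = 16.231/0.13950 − 46.510 = 116.35 − 46.510 = 69.84 atm
Z = PV_m/(RT) = (69.84)(0.171)/((0.08206)(197.8)) = 11.943/16.231 = 0.7358

Z ≈ 0.7358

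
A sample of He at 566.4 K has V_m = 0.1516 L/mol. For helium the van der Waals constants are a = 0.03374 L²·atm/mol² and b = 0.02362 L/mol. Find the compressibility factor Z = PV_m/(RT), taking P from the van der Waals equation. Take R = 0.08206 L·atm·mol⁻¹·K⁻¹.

P = RT/(V_m − b) − a/V_m² = (0.08206)(566.4)/(0.1516 − 0.02362) − 0.03374/(0.1516)²
  = 46.479/0.12798 − 1.4681 = 363.17 − 1.4681 = 361.70 atm
Z = PV_m/(RT) = (361.70)(0.1516)/((0.08206)(566.4)) = 54.834/46.479 = 1.180

Z ≈ 1.180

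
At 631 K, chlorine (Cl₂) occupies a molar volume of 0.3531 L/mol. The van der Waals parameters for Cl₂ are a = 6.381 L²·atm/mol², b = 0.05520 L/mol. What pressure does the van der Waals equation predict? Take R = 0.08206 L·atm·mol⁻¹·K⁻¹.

P ≈ 122.6 atm

P = RT/(V_m − b) − a/V_m²
RT/(V_m − b) = (0.08206)(631)/(0.3531 − 0.05520) = 51.780/0.29790 = 173.82 atm
a/V_m² = 6.381/(0.3531)² = 51.179 atm
P = 173.82 − 51.179 = 122.6 atm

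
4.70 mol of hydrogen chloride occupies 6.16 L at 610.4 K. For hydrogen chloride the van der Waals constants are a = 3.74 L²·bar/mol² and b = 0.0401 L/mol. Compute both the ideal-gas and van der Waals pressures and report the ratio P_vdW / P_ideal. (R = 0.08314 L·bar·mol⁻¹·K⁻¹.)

Ideal: P_ideal = nRT/V = (4.70)(0.08314)(610.4)/6.16 = 38.7206 bar
vdW: P = nRT/(V − nb) − a n²/V² = 238.519/5.97153 − 82.6166/37.9456 = 39.9427 − 2.17724 = 37.7655 bar
Ratio = 37.7655/38.7206 = 0.9753

P_vdW / P_ideal ≈ 0.9753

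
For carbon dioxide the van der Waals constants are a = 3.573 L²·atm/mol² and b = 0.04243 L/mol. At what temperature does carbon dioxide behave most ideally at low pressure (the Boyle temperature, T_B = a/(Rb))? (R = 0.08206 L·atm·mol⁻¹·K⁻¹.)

T_B ≈ 1026 K

For a van der Waals gas the second virial coefficient B₂ = b − a/(RT) vanishes at T_B = a/(Rb).
T_B = 3.573/(0.08206×0.04243) = 3.573/0.0034818 = 1026 K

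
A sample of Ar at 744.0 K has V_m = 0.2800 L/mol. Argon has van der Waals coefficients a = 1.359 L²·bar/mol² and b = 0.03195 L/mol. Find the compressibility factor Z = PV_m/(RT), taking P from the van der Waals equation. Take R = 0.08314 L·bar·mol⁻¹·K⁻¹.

P = RT/(V_m − b) − a/V_m² = (0.08314)(744.0)/(0.2800 − 0.03195) − 1.359/(0.2800)²
  = 61.856/0.24805 − 17.334 = 249.37 − 17.334 = 232.04 bar
Z = PV_m/(RT) = (232.04)(0.2800)/((0.08314)(744.0)) = 64.971/61.856 = 1.050

Z ≈ 1.050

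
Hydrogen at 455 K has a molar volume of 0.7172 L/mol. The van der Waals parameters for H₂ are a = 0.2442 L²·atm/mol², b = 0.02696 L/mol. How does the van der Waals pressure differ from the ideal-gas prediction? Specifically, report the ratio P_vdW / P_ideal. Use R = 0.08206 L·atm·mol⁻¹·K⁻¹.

Ideal: P_ideal = RT/V_m = (0.08206)(455)/0.7172 = 52.0598 atm
vdW: P = RT/(V_m − b) − a/V_m² = 37.3373/0.690240 − 0.2442/0.514376 = 54.0932 − 0.474750 = 53.6185 atm
Ratio = 53.6185/52.0598 = 1.030

P_vdW / P_ideal ≈ 1.030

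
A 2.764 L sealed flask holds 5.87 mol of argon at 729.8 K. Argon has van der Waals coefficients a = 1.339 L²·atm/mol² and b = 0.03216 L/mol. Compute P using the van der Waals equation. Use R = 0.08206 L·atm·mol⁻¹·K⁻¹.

P = nRT/(V − nb) − a n²/V²
nRT/(V − nb) = (5.87)(0.08206)(729.8)/(2.764 − 5.87×0.03216) = 351.54/2.5752 = 136.51 atm
a n²/V² = (1.339)(5.87)²/(2.764)² = 6.0392 atm
P = 136.51 − 6.0392 = 130.5 atm

P ≈ 130.5 atm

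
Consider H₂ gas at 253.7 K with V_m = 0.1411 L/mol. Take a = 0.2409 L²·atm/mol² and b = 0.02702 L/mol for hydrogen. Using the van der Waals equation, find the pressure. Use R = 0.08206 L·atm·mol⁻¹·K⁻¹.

P ≈ 170.4 atm

P = RT/(V_m − b) − a/V_m²
RT/(V_m − b) = (0.08206)(253.7)/(0.1411 − 0.02702) = 20.819/0.11408 = 182.49 atm
a/V_m² = 0.2409/(0.1411)² = 12.100 atm
P = 182.49 − 12.100 = 170.4 atm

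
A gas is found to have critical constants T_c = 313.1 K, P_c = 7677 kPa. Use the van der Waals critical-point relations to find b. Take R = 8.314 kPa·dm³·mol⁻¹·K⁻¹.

From T_c = 8a/(27Rb) and P_c = a/(27b²): b = R T_c/(8 P_c).
b = (8.314)(313.1)/(8×7677) = 2603.1/61416 = 0.04238 dm³/mol

b ≈ 0.04238 dm³/mol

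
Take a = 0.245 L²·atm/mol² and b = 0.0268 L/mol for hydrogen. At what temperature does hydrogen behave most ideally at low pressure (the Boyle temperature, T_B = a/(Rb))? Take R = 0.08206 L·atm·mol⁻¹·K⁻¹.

T_B ≈ 111.4 K

For a van der Waals gas the second virial coefficient B₂ = b − a/(RT) vanishes at T_B = a/(Rb).
T_B = 0.245/(0.08206×0.0268) = 0.245/0.0021992 = 111.4 K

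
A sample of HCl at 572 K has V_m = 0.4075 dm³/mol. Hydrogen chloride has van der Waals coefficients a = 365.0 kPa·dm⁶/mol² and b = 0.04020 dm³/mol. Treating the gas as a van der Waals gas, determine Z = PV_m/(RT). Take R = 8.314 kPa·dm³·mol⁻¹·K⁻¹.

P = RT/(V_m − b) − a/V_m² = (8.314)(572)/(0.4075 − 0.04020) − 365.0/(0.4075)²
  = 4755.6/0.36730 − 2198.1 = 12947 − 2198.1 = 10749 kPa
Z = PV_m/(RT) = (10749)(0.4075)/((8.314)(572)) = 4380.2/4755.6 = 0.9211

Z ≈ 0.9211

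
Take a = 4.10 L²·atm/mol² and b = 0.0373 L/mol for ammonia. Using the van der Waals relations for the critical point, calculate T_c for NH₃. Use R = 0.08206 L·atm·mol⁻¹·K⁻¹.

For a van der Waals gas, T_c = 8a/(27Rb).
T_c = 8×4.10/(27×0.08206×0.0373) = 32.800/0.082643 = 396.9 K

T_c ≈ 396.9 K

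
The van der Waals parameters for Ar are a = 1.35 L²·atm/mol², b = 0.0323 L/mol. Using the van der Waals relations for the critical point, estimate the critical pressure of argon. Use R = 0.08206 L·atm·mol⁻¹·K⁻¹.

For a van der Waals gas, P_c = a/(27b²).
P_c = 1.35/(27×(0.0323)²) = 1.35/0.028169 = 47.93 atm

P_c ≈ 47.93 atm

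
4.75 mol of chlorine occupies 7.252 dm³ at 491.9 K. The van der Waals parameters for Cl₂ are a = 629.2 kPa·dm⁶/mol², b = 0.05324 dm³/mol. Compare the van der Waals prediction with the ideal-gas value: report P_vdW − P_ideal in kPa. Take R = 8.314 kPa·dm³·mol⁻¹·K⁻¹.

Ideal: P_ideal = nRT/V = (4.75)(8.314)(491.9)/7.252 = 2678.69 kPa
vdW: P = nRT/(V − nb) − a n²/V² = 19425.9/6.99911 − 14196.3/52.5915 = 2775.48 − 269.935 = 2505.55 kPa
ΔP = 2505.55 − 2678.69 = -173.1 kPa

ΔP ≈ -173.1 kPa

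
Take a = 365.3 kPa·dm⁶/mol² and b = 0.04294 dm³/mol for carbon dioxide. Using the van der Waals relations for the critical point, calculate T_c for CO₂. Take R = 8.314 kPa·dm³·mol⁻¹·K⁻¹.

T_c ≈ 303.2 K

For a van der Waals gas, T_c = 8a/(27Rb).
T_c = 8×365.3/(27×8.314×0.04294) = 2922.4/9.6391 = 303.2 K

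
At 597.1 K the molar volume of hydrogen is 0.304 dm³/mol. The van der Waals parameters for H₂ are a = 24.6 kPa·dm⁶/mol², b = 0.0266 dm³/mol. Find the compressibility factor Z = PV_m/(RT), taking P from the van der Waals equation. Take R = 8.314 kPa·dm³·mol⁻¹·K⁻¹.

Z ≈ 1.080

P = RT/(V_m − b) − a/V_m² = (8.314)(597.1)/(0.304 − 0.0266) − 24.6/(0.304)²
  = 4964.3/0.27740 − 266.19 = 17896 − 266.19 = 17630 kPa
Z = PV_m/(RT) = (17630)(0.304)/((8.314)(597.1)) = 5359.5/4964.3 = 1.080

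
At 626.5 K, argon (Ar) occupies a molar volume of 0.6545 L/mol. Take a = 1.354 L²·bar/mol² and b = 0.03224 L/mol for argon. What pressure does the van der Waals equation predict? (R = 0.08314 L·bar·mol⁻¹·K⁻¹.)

P = RT/(V_m − b) − a/V_m²
RT/(V_m − b) = (0.08314)(626.5)/(0.6545 − 0.03224) = 52.087/0.62226 = 83.706 bar
a/V_m² = 1.354/(0.6545)² = 3.1608 bar
P = 83.706 − 3.1608 = 80.55 bar

P ≈ 80.55 bar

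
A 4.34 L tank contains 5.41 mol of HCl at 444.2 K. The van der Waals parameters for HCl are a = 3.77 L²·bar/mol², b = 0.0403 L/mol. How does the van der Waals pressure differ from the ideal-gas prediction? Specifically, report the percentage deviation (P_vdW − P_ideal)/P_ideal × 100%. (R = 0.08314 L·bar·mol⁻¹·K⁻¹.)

Ideal: P_ideal = nRT/V = (5.41)(0.08314)(444.2)/4.34 = 46.0358 bar
vdW: P = nRT/(V − nb) − a n²/V² = 199.796/4.12198 − 110.341/18.8356 = 48.4709 − 5.85811 = 42.6128 bar
% deviation = (42.6128 − 46.0358)/46.0358 × 100% = -7.44%

-7.44 %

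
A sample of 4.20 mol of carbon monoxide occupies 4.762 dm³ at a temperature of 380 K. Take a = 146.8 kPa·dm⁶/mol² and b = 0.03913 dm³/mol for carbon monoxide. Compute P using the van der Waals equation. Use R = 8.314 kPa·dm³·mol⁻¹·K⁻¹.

P ≈ 2772 kPa

P = nRT/(V − nb) − a n²/V²
nRT/(V − nb) = (4.20)(8.314)(380)/(4.762 − 4.20×0.03913) = 13269/4.5977 = 2886.0 kPa
a n²/V² = (146.8)(4.20)²/(4.762)² = 114.19 kPa
P = 2886.0 − 114.19 = 2772 kPa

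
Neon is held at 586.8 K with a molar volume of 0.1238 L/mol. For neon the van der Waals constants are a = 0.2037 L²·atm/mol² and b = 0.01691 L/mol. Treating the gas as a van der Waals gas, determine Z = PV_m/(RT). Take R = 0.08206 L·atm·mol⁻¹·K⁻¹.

Z ≈ 1.124

P = RT/(V_m − b) − a/V_m² = (0.08206)(586.8)/(0.1238 − 0.01691) − 0.2037/(0.1238)²
  = 48.153/0.10689 − 13.291 = 450.49 − 13.291 = 437.20 atm
Z = PV_m/(RT) = (437.20)(0.1238)/((0.08206)(586.8)) = 54.125/48.153 = 1.124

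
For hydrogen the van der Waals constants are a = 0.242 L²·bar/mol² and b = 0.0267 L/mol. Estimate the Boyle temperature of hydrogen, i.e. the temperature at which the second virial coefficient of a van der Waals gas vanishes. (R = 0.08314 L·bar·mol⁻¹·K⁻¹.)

T_B ≈ 109.0 K

For a van der Waals gas the second virial coefficient B₂ = b − a/(RT) vanishes at T_B = a/(Rb).
T_B = 0.242/(0.08314×0.0267) = 0.242/0.0022198 = 109.0 K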